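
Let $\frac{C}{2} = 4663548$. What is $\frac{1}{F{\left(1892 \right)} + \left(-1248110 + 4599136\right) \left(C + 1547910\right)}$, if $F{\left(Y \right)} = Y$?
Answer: $\frac{1}{36442427858048} \approx 2.7441 \cdot 10^{-14}$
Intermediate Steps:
$C = 9327096$ ($C = 2 \cdot 4663548 = 9327096$)
$\frac{1}{F{\left(1892 \right)} + \left(-1248110 + 4599136\right) \left(C + 1547910\right)} = \frac{1}{1892 + \left(-1248110 + 4599136\right) \left(9327096 + 1547910\right)} = \frac{1}{1892 + 3351026 \cdot 10875006} = \frac{1}{1892 + 36442427856156} = \frac{1}{36442427858048}$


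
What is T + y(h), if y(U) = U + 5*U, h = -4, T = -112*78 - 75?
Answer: -8835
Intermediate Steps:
T = -8811 (T = -8736 - 75 = -8811)
y(U) = 6*U
T + y(h) = -8811 + 6*(-4) = -8811 - 24 = -8835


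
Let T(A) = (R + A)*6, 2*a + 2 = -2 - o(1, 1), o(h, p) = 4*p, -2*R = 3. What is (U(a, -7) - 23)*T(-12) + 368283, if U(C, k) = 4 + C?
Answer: 370146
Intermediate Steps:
R = -3/2 (R = -1/2*3 = -3/2 ≈ -1.5000)
a = -4 (a = -1 + (-2 - 4)/2 = -1 + (1/2)*(-6) = -1 - 3 = -4)
T(A) = -9 + 6*A (T(A) = (-3/2 + A)*6 = -9 + 6*A)
(U(a, -7) - 23)*T(-12) + 368283 = ((4 - 4) - 23)*(-9 + 6*(-12)) + 368283 = (0 - 23)*(-9 - 72) + 368283 = -23*(-81) + 368283 = 1863 + 368283 = 370146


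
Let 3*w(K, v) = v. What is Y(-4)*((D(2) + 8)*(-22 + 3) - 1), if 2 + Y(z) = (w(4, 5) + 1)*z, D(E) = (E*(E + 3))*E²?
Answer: 34694/3 ≈ 11565.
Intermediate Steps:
w(K, v) = v/3
D(E) = E³*(3 + E) (D(E) = (E*(3 + E))*E² = E³*(3 + E))
Y(z) = -2 + 8*z/3 (Y(z) = -2 + ((⅓)*5 + 1)*z = -2 + (5/3 + 1)*z = -2 + 8*z/3)
Y(-4)*((D(2) + 8)*(-22 + 3) - 1) = (-2 + (8/3)*(-4))*((2³*(3 + 2) + 8)*(-22 + 3) - 1) = (-2 - 32/3)*((8*5 + 8)*(-19) - 1) = -38*((40 + 8)*(-19) - 1)/3 = -38*(48*(-19) - 1)/3 = -38*(-912 - 1)/3 = -38/3*(-913) = 34694/3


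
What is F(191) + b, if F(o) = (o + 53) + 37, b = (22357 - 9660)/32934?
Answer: 9267151/32934 ≈ 281.39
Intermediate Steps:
b = 12697/32934 (b = 12697*(1/32934) = 12697/32934 ≈ 0.38553)
F(o) = 90 + o (F(o) = (53 + o) + 37 = 90 + o)
F(191) + b = (90 + 191) + 12697/32934 = 281 + 12697/32934 = 9267151/32934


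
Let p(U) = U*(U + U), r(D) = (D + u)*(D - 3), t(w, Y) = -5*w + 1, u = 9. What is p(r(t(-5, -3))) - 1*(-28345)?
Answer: 1324395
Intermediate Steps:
t(w, Y) = 1 - 5*w
r(D) = (-3 + D)*(9 + D) (r(D) = (D + 9)*(D - 3) = (9 + D)*(-3 + D) = (-3 + D)*(9 + D))
p(U) = 2*U² (p(U) = U*(2*U) = 2*U²)
p(r(t(-5, -3))) - 1*(-28345) = 2*(-27 + (1 - 5*(-5))² + 6*(1 - 5*(-5)))² - 1*(-28345) = 2*(-27 + (1 + 25)² + 6*(1 + 25))² + 28345 = 2*(-27 + 26² + 6*26)² + 28345 = 2*(-27 + 676 + 156)² + 28345 = 2*805² + 28345 = 2*648025 + 28345 = 1296050 + 28345 = 1324395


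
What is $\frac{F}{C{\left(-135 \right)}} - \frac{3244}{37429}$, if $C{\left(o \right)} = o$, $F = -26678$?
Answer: $\frac{998092922}{5052915} \approx 197.53$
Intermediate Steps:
$\frac{F}{C{\left(-135 \right)}} - \frac{3244}{37429} = - \frac{26678}{-135} - \frac{3244}{37429} = \left(-26678\right) \left(- \frac{1}{135}\right) - \frac{3244}{37429} = \frac{26678}{135} - \frac{3244}{37429} = \frac{998092922}{5052915}$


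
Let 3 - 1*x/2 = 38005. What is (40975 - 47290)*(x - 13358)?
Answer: 564321030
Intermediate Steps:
x = -76004 (x = 6 - 2*38005 = 6 - 76010 = -76004)
(40975 - 47290)*(x - 13358) = (40975 - 47290)*(-76004 - 13358) = -6315*(-89362) = 564321030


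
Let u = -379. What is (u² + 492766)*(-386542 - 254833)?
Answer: -408175539625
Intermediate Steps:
(u² + 492766)*(-386542 - 254833) = ((-379)² + 492766)*(-386542 - 254833) = (143641 + 492766)*(-641375) = 636407*(-641375) = -408175539625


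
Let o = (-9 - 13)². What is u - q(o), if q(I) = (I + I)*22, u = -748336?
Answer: -769632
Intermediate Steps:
o = 484 (o = (-22)² = 484)
q(I) = 44*I (q(I) = (2*I)*22 = 44*I)
u - q(o) = -748336 - 44*484 = -748336 - 1*21296 = -748336 - 21296 = -769632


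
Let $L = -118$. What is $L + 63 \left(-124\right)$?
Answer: $-7930$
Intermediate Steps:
$L + 63 \left(-124\right) = -118 + 63 \left(-124\right) = -118 - 7812 = -7930$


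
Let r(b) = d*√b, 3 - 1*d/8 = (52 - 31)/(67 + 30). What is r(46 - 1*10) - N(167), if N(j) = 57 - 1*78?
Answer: 14997/97 ≈ 154.61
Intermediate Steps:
d = 2160/97 (d = 24 - 8*(52 - 31)/(67 + 30) = 24 - 168/97 = 2160/97 ≈ 22.268)
r(b) = 2160*√b/97
N(j) = -21 (N(j) = 57 - 78 = -21)
r(46 - 1*10) - N(167) = 2160*√(46 - 1*10)/97 - 1*(-21) = 2160*√(46 - 10)/97 + 21 = 2160*√36/97 + 21 = (2160/97)*6 + 21 = 12960/97 + 21 = 14997/97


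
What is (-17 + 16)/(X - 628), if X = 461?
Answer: 1/167 ≈ 0.0059880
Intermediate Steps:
(-17 + 16)/(X - 628) = (-17 + 16)/(461 - 628) = -1/(-167) = -1/167*(-1) = 1/167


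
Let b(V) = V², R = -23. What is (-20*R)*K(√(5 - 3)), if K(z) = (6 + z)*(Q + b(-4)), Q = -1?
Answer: 41400 + 6900*√2 ≈ 51158.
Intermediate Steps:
K(z) = 90 + 15*z (K(z) = (6 + z)*(-1 + (-4)²) = (6 + z)*(-1 + 16) = (6 + z)*15 = 90 + 15*z)
(-20*R)*K(√(5 - 3)) = (-20*(-23))*(90 + 15*√(5 - 3)) = 460*(90 + 15*√2) = 41400 + 6900*√2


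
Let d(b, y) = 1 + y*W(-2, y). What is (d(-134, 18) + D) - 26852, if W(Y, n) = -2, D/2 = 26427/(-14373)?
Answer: -128833235/4791 ≈ -26891.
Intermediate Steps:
D = -17618/4791 (D = 2*(26427/(-14373)) = 2*(26427*(-1/14373)) = 2*(-8809/4791) = -17618/4791 ≈ -3.6773)
d(b, y) = 1 - 2*y (d(b, y) = 1 + y*(-2) = 1 - 2*y)
(d(-134, 18) + D) - 26852 = ((1 - 2*18) - 17618/4791) - 26852 = ((1 - 36) - 17618/4791) - 26852 = (-35 - 17618/4791) - 26852 = -185303/4791 - 26852 = -128833235/4791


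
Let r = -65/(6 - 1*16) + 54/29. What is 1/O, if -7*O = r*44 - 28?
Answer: -203/9858 ≈ -0.020592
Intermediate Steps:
r = 485/58 (r = -65/(6 - 16) + 54*(1/29) = -65/(-10) + 54/29 = -65*(-⅒) + 54/29 = 13/2 + 54/29 = 485/58 ≈ 8.3621)
O = -9858/203 (O = -((485/58)*44 - 28)/7 = -(10670/29 - 28)/7 = -⅐*9858/29 = -9858/203 ≈ -48.562)
1/O = 1/(-9858/203) = -203/9858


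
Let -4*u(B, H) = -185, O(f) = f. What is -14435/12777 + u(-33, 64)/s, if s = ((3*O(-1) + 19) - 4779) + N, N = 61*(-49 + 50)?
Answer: -273857225/240309816 ≈ -1.1396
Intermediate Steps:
u(B, H) = 185/4 (u(B, H) = -¼*(-185) = 185/4)
N = 61 (N = 61*1 = 61)
s = -4702 (s = ((3*(-1) + 19) - 4779) + 61 = ((-3 + 19) - 4779) + 61 = (16 - 4779) + 61 = -4763 + 61 = -4702)
-14435/12777 + u(-33, 64)/s = -14435/12777 + (185/4)/(-4702) = -14435*1/12777 + (185/4)*(-1/4702) = -14435/12777 - 185/18808 = -273857225/240309816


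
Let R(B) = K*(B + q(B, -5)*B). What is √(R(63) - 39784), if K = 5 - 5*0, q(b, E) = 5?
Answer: I*√37894 ≈ 194.66*I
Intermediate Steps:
K = 5 (K = 5 + 0 = 5)
R(B) = 30*B (R(B) = 5*(B + 5*B) = 5*(6*B) = 30*B)
√(R(63) - 39784) = √(30*63 - 39784) = √(1890 - 39784) = √(-37894) = I*√37894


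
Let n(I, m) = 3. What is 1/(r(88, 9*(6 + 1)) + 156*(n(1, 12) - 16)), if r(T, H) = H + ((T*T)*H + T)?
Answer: 1/485995 ≈ 2.0576e-6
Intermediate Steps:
r(T, H) = H + T + H*T**2 (r(T, H) = H + (T**2*H + T) = H + (H*T**2 + T) = H + (T + H*T**2) = H + T + H*T**2)
1/(r(88, 9*(6 + 1)) + 156*(n(1, 12) - 16)) = 1/((9*(6 + 1) + 88 + (9*(6 + 1))*88**2) + 156*(3 - 16)) = 1/((9*7 + 88 + (9*7)*7744) + 156*(-13)) = 1/((63 + 88 + 63*7744) - 2028) = 1/((63 + 88 + 487872) - 2028) = 1/(488023 - 2028) = 1/485995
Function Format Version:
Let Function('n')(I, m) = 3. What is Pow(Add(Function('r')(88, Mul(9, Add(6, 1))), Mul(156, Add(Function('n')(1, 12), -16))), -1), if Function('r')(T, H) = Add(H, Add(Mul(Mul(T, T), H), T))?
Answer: Rational(1, 485995) ≈ 2.0576e-6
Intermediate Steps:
Function('r')(T, H) = Add(H, T, Mul(H, Pow(T, 2))) (Function('r')(T, H) = Add(H, Add(Mul(Pow(T, 2), H), T)) = Add(H, Add(Mul(H, Pow(T, 2)), T)) = Add(H, Add(T, Mul(H, Pow(T, 2)))) = Add(H, T, Mul(H, Pow(T, 2))))
Pow(Add(Function('r')(88, Mul(9, Add(6, 1))), Mul(156, Add(Function('n')(1, 12), -16))), -1) = Pow(Add(Add(Mul(9, Add(6, 1)), 88, Mul(Mul(9, Add(6, 1)), Pow(88, 2))), Mul(156, Add(3, -16))), -1) = Pow(Add(Add(Mul(9, 7), 88, Mul(Mul(9, 7), 7744)), Mul(156, -13)), -1) = Pow(Add(Add(63, 88, Mul(63, 7744)), -2028), -1) = Pow(Add(Add(63, 88, 487872), -2028), -1) = Pow(Add(488023, -2028), -1) = Pow(485995, -1) = Rational(1, 485995)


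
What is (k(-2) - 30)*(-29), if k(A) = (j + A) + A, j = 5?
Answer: 841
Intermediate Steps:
k(A) = 5 + 2*A (k(A) = (5 + A) + A = 5 + 2*A)
(k(-2) - 30)*(-29) = ((5 + 2*(-2)) - 30)*(-29) = ((5 - 4) - 30)*(-29) = (1 - 30)*(-29) = -29*(-29) = 841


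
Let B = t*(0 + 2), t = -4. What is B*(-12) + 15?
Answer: 111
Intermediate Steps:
B = -8 (B = -4*(0 + 2) = -4*2 = -8)
B*(-12) + 15 = -8*(-12) + 15 = 96 + 15 = 111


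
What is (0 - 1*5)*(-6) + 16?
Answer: 46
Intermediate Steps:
(0 - 1*5)*(-6) + 16 = (0 - 5)*(-6) + 16 = -5*(-6) + 16 = 30 + 16 = 46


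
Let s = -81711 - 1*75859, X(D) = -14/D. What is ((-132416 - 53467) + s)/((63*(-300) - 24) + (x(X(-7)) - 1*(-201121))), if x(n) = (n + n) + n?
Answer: -343453/182203 ≈ -1.8850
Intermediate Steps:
x(n) = 3*n (x(n) = 2*n + n = 3*n)
s = -157570 (s = -81711 - 75859 = -157570)
((-132416 - 53467) + s)/((63*(-300) - 24) + (x(X(-7)) - 1*(-201121))) = ((-132416 - 53467) - 157570)/((63*(-300) - 24) + (3*(-14/(-7)) - 1*(-201121))) = (-185883 - 157570)/((-18900 - 24) + (3*(-14*(-⅐)) + 201121)) = -343453/(-18924 + (3*2 + 201121)) = -343453/(-18924 + (6 + 201121)) = -343453/(-18924 + 201127) = -343453/182203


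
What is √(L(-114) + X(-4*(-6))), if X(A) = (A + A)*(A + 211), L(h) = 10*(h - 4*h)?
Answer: 70*√3 ≈ 121.24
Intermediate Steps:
L(h) = -30*h (L(h) = 10*(-3*h) = -30*h)
X(A) = 2*A*(211 + A) (X(A) = (2*A)*(211 + A) = 2*A*(211 + A))
√(L(-114) + X(-4*(-6))) = √(-30*(-114) + 2*(-4*(-6))*(211 - 4*(-6))) = √(3420 + 2*24*(211 + 24)) = √(3420 + 2*24*235) = √(3420 + 11280) = √14700 = 70*√3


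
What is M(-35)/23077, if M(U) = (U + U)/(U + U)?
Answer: 1/23077 ≈ 4.3333e-5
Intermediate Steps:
M(U) = 1 (M(U) = (2*U)/((2*U)) = (2*U)*(1/(2*U)) = 1)
M(-35)/23077 = 1/23077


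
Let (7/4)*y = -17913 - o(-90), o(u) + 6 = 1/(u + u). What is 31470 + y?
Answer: 6689791/315 ≈ 21237.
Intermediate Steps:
o(u) = -6 + 1/(2*u) (o(u) = -6 + 1/(u + u) = -6 + 1/(2*u))
y = -3223259/315 (y = 4*(-17913 - (-6 + (1/2)/(-90)))/7 = 4*(-17913 - (-6 + (1/2)*(-1/90)))/7 = 4*(-17913 - (-6 - 1/180))/7 = 4*(-17913 - 1*(-1081/180))/7 = 4*(-17913 + 1081/180)/7 = (4/7)*(-3223259/180) = -3223259/315 ≈ -10233.)
31470 + y = 31470 - 3223259/315 = 6689791/315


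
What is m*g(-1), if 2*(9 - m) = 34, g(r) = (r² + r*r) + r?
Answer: -8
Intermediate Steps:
g(r) = r + 2*r² (g(r) = (r² + r²) + r = 2*r² + r = r + 2*r²)
m = -8 (m = 9 - ½*34 = 9 - 17 = -8)
m*g(-1) = -(-8)*(1 + 2*(-1)) = -(-8)*(1 - 2) = -(-8)*(-1) = -8*1 = -8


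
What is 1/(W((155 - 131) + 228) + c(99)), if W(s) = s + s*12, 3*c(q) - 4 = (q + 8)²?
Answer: 3/21281 ≈ 0.00014097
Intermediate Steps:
c(q) = 4/3 + (8 + q)²/3 (c(q) = 4/3 + (q + 8)²/3 = 4/3 + (8 + q)²/3)
W(s) = 13*s (W(s) = s + 12*s = 13*s)
1/(W((155 - 131) + 228) + c(99)) = 1/(13*((155 - 131) + 228) + (4/3 + (8 + 99)²/3)) = 1/(13*(24 + 228) + (4/3 + (⅓)*107²)) = 1/(13*252 + (4/3 + (⅓)*11449)) = 1/(3276 + (4/3 + 11449/3)) = 1/(3276 + 11453/3) = 1/(21281/3) = 3/21281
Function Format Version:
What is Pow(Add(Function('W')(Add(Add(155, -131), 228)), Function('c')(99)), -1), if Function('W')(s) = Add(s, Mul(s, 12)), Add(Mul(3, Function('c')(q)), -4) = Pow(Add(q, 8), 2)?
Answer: Rational(3, 21281) ≈ 0.00014097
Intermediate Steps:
Function('c')(q) = Add(Rational(4, 3), Mul(Rational(1, 3), Pow(Add(8, q), 2))) (Function('c')(q) = Add(Rational(4, 3), Mul(Rational(1, 3), Pow(Add(q, 8), 2))) = Add(Rational(4, 3), Mul(Rational(1, 3), Pow(Add(8, q), 2))))
Function('W')(s) = Mul(13, s) (Function('W')(s) = Add(s, Mul(12, s)) = Mul(13, s))
Pow(Add(Function('W')(Add(Add(155, -131), 228)), Function('c')(99)), -1) = Pow(Add(Mul(13, Add(Add(155, -131), 228)), Add(Rational(4, 3), Mul(Rational(1, 3), Pow(Add(8, 99), 2)))), -1) = Pow(Add(Mul(13, Add(24, 228)), Add(Rational(4, 3), Mul(Rational(1, 3), Pow(107, 2)))), -1) = Pow(Add(Mul(13, 252), Add(Rational(4, 3), Mul(Rational(1, 3), 11449))), -1) = Pow(Add(3276, Add(Rational(4, 3), Rational(11449, 3))), -1) = Pow(Add(3276, Rational(11453, 3)), -1) = Pow(Rational(21281, 3), -1) = Rational(3, 21281)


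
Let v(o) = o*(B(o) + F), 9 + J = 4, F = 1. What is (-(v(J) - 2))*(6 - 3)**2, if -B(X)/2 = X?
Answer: 513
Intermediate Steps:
J = -5 (J = -9 + 4 = -5)
B(X) = -2*X
v(o) = o*(1 - 2*o) (v(o) = o*(-2*o + 1) = o*(1 - 2*o))
(-(v(J) - 2))*(6 - 3)**2 = (-(-5*(1 - 2*(-5)) - 2))*(6 - 3)**2 = -(-5*(1 + 10) - 2)*3**2 = -(-5*11 - 2)*9 = -(-55 - 2)*9 = -1*(-57)*9 = 57*9 = 513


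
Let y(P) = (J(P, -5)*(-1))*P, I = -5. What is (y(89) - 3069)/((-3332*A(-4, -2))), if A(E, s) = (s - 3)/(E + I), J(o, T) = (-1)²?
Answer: 14211/8330 ≈ 1.7060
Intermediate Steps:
J(o, T) = 1
y(P) = -P (y(P) = (1*(-1))*P = -P)
A(E, s) = (-3 + s)/(-5 + E) (A(E, s) = (s - 3)/(E - 5) = (-3 + s)/(-5 + E))
(y(89) - 3069)/((-3332*A(-4, -2))) = (-1*89 - 3069)/((-3332*(-3 - 2)/(-5 - 4))) = (-89 - 3069)/((-3332*(-5)/(-9))) = -3158/((-(-3332)*(-5)/9)) = -3158/((-3332*5/9)) = -3158/(-16660/9) = -3158*(-9/16660) = 14211/8330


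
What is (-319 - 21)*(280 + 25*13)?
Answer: -205700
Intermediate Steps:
(-319 - 21)*(280 + 25*13) = -340*(280 + 325) = -340*605 = -205700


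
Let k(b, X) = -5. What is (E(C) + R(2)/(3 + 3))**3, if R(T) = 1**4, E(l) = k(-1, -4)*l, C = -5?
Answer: 3442951/216 ≈ 15940.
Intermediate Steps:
E(l) = -5*l
R(T) = 1
(E(C) + R(2)/(3 + 3))**3 = (-5*(-5) + 1/(3 + 3))**3 = (25 + 1/6)**3 = (151/6)**3 = 3442951/216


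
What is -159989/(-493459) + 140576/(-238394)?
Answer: -15614037359/58818832423 ≈ -0.26546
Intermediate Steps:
-159989/(-493459) + 140576/(-238394) = -159989*(-1/493459) + 140576*(-1/238394) = 159989/493459 - 70288/119197 = -15614037359/58818832423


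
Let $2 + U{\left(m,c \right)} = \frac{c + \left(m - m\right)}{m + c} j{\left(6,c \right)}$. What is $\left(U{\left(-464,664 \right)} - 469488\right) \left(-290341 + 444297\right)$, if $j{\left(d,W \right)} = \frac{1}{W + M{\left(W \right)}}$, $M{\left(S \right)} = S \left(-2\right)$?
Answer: $- \frac{3614040160489}{50} \approx -7.2281 \cdot 10^{10}$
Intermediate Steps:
$M{\left(S \right)} = - 2 S$
$j{\left(d,W \right)} = - \frac{1}{W}$ ($j{\left(d,W \right)} = \frac{1}{W - 2 W} = \frac{1}{\left(-1\right) W} = - \frac{1}{W}$)
$U{\left(m,c \right)} = -2 - \frac{1}{c + m}$ ($U{\left(m,c \right)} = -2 + \frac{c + \left(m - m\right)}{m + c} \left(- \frac{1}{c}\right) = -2 + \frac{c + 0}{c + m} \left(- \frac{1}{c}\right) = -2 + \frac{c}{c + m} \left(- \frac{1}{c}\right) = -2 - \frac{1}{c + m}$)
$\left(U{\left(-464,664 \right)} - 469488\right) \left(-290341 + 444297\right) = \left(\frac{-1 - 1328 - -928}{664 - 464} - 469488\right) \left(-290341 + 444297\right) = \left(\frac{-1 - 1328 + 928}{200} - 469488\right) 153956 = \left(\frac{1}{200} \left(-401\right) - 469488\right) 153956 = \left(- \frac{401}{200} - 469488\right) 153956 = \left(- \frac{93898001}{200}\right) 153956 = - \frac{3614040160489}{50}$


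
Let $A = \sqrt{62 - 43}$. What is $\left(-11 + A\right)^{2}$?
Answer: $\left(11 - \sqrt{19}\right)^{2} \approx 44.104$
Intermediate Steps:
$A = \sqrt{19} \approx 4.3589$
$\left(-11 + A\right)^{2} = \left(-11 + \sqrt{19}\right)^{2}$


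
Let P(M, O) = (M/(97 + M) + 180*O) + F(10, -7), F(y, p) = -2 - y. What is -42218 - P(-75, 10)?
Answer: -968057/22 ≈ -44003.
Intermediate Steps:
P(M, O) = -12 + 180*O + M/(97 + M) (P(M, O) = (M/(97 + M) + 180*O) + (-2 - 1*10) = (M/(97 + M) + 180*O) + (-2 - 10) = (180*O + M/(97 + M)) - 12 = -12 + 180*O + M/(97 + M))
-42218 - P(-75, 10) = -42218 - (-1164 - 11*(-75) + 17460*10 + 180*(-75)*10)/(97 - 75) = -42218 - (-1164 + 825 + 174600 - 135000)/22 = -42218 - 39261/22 = -968057/22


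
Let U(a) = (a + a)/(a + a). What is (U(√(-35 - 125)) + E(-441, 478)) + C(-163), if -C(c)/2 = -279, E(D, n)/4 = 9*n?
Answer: 17767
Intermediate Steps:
E(D, n) = 36*n (E(D, n) = 4*(9*n) = 36*n)
C(c) = 558 (C(c) = -2*(-279) = 558)
U(a) = 1 (U(a) = (2*a)/((2*a)) = (2*a)*(1/(2*a)) = 1)
(U(√(-35 - 125)) + E(-441, 478)) + C(-163) = (1 + 36*478) + 558 = (1 + 17208) + 558 = 17209 + 558 = 17767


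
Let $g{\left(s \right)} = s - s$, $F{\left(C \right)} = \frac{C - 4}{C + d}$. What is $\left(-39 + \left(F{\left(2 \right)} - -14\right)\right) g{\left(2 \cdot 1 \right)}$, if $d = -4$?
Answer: $0$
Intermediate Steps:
$F{\left(C \right)} = 1$ ($F{\left(C \right)} = \frac{C - 4}{C - 4} = \frac{-4 + C}{-4 + C} = 1$)
$g{\left(s \right)} = 0$
$\left(-39 + \left(F{\left(2 \right)} - -14\right)\right) g{\left(2 \cdot 1 \right)} = \left(-39 + \left(1 - -14\right)\right) 0 = \left(-39 + \left(1 + 14\right)\right) 0 = \left(-39 + 15\right) 0 = \left(-24\right) 0 = 0$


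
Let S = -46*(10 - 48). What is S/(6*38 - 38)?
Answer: 46/5 ≈ 9.2000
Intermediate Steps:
S = 1748 (S = -46*(-38) = 1748)
S/(6*38 - 38) = 1748/(6*38 - 38) = 1748/(228 - 38) = 1748/190 = 1748*(1/190) = 46/5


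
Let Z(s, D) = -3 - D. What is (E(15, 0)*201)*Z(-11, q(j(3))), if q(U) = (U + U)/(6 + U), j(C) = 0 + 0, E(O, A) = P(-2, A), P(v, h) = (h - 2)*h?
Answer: 0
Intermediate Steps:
P(v, h) = h*(-2 + h) (P(v, h) = (-2 + h)*h = h*(-2 + h))
E(O, A) = A*(-2 + A)
j(C) = 0
q(U) = 2*U/(6 + U) (q(U) = (2*U)/(6 + U) = 2*U/(6 + U))
(E(15, 0)*201)*Z(-11, q(j(3))) = ((0*(-2 + 0))*201)*(-3 - 2*0/(6 + 0)) = ((0*(-2))*201)*(-3 - 2*0/6) = (0*201)*(-3 - 2*0/6) = 0*(-3 - 1*0) = 0*(-3 + 0) = 0*(-3) = 0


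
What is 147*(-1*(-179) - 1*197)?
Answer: -2646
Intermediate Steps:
147*(-1*(-179) - 1*197) = 147*(179 - 197) = 147*(-18) = -2646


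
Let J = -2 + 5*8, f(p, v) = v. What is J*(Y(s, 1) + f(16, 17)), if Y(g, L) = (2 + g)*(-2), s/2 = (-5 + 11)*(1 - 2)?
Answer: 1406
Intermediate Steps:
s = -12 (s = 2*((-5 + 11)*(1 - 2)) = 2*(6*(-1)) = 2*(-6) = -12)
J = 38 (J = -2 + 40 = 38)
Y(g, L) = -4 - 2*g
J*(Y(s, 1) + f(16, 17)) = 38*((-4 - 2*(-12)) + 17) = 38*((-4 + 24) + 17) = 38*(20 + 17) = 38*37 = 1406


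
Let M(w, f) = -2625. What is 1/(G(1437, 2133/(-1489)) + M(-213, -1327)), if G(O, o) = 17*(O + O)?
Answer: 1/46233 ≈ 2.1630e-5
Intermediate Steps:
G(O, o) = 34*O (G(O, o) = 17*(2*O) = 34*O)
1/(G(1437, 2133/(-1489)) + M(-213, -1327)) = 1/(34*1437 - 2625) = 1/(48858 - 2625) = 1/46233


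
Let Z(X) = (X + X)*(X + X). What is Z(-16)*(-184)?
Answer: -188416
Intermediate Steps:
Z(X) = 4*X² (Z(X) = (2*X)*(2*X) = 4*X²)
Z(-16)*(-184) = (4*(-16)²)*(-184) = (4*256)*(-184) = 1024*(-184) = -188416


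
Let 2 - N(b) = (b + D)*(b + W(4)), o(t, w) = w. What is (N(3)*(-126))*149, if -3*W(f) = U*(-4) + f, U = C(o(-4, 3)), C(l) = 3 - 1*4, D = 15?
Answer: 75096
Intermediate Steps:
C(l) = -1 (C(l) = 3 - 4 = -1)
U = -1
W(f) = -4/3 - f/3 (W(f) = -(-1*(-4) + f)/3 = -(4 + f)/3 = -4/3 - f/3)
N(b) = 2 - (15 + b)*(-8/3 + b) (N(b) = 2 - (b + 15)*(b + (-4/3 - ⅓*4)) = 2 - (15 + b)*(b + (-4/3 - 4/3)) = 2 - (15 + b)*(b - 8/3) = 2 - (15 + b)*(-8/3 + b))
(N(3)*(-126))*149 = ((42 - 1*3² - 37/3*3)*(-126))*149 = ((42 - 1*9 - 37)*(-126))*149 = ((42 - 9 - 37)*(-126))*149 = -4*(-126)*149 = 504*149 = 75096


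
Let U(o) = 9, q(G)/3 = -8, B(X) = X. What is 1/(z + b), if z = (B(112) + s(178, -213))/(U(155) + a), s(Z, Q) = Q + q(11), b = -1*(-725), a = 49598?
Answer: 49607/35964950 ≈ 0.0013793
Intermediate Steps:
b = 725
q(G) = -24 (q(G) = 3*(-8) = -24)
s(Z, Q) = -24 + Q (s(Z, Q) = Q - 24 = -24 + Q)
z = -125/49607 (z = (112 + (-24 - 213))/(9 + 49598) = (112 - 237)/49607 = -125*1/49607 = -125/49607 ≈ -0.0025198)
1/(z + b) = 1/(-125/49607 + 725) = 1/(35964950/49607) = 49607/35964950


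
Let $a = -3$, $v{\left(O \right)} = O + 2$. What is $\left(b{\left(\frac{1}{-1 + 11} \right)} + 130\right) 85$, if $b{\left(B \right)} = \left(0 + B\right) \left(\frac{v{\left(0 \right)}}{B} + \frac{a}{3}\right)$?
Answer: $\frac{22423}{2} \approx 11212.0$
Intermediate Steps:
$v{\left(O \right)} = 2 + O$
$b{\left(B \right)} = B \left(-1 + \frac{2}{B}\right)$ ($b{\left(B \right)} = \left(0 + B\right) \left(\frac{2 + 0}{B} - \frac{3}{3}\right) = B \left(\frac{2}{B} - 1\right) = B \left(-1 + \frac{2}{B}\right)$)
$\left(b{\left(\frac{1}{-1 + 11} \right)} + 130\right) 85 = \left(\left(2 - \frac{1}{-1 + 11}\right) + 130\right) 85 = \left(\left(2 - \frac{1}{10}\right) + 130\right) 85 = \left(\frac{19}{10} + 130\right) 85 = \frac{1319}{10} \cdot 85 = \frac{22423}{2}$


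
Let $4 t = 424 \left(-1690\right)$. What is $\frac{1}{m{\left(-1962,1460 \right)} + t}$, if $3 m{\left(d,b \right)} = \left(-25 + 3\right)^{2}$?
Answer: $- \frac{3}{536936} \approx -5.5873 \cdot 10^{-6}$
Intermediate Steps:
$m{\left(d,b \right)} = \frac{484}{3}$ ($m{\left(d,b \right)} = \frac{\left(-25 + 3\right)^{2}}{3} = \frac{\left(-22\right)^{2}}{3} = \frac{1}{3} \cdot 484 = \frac{484}{3}$)
$t = -179140$ ($t = \frac{424 \left(-1690\right)}{4} = \frac{1}{4} \left(-716560\right) = -179140$)
$\frac{1}{m{\left(-1962,1460 \right)} + t} = \frac{1}{\frac{484}{3} - 179140} = \frac{1}{- \frac{536936}{3}} = - \frac{3}{536936}$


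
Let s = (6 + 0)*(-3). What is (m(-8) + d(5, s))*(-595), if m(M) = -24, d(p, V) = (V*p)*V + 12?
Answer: -956760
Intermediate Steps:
s = -18 (s = 6*(-3) = -18)
d(p, V) = 12 + p*V² (d(p, V) = p*V² + 12 = 12 + p*V²)
(m(-8) + d(5, s))*(-595) = (-24 + (12 + 5*(-18)²))*(-595) = (-24 + (12 + 5*324))*(-595) = (-24 + (12 + 1620))*(-595) = (-24 + 1632)*(-595) = 1608*(-595) = -956760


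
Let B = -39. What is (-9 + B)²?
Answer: 2304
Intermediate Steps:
(-9 + B)² = (-9 - 39)² = (-48)² = 2304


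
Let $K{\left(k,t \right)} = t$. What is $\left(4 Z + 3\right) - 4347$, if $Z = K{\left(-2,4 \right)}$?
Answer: $-4328$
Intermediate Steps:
$Z = 4$
$\left(4 Z + 3\right) - 4347 = \left(4 \cdot 4 + 3\right) - 4347 = \left(16 + 3\right) - 4347 = 19 - 4347 = -4328$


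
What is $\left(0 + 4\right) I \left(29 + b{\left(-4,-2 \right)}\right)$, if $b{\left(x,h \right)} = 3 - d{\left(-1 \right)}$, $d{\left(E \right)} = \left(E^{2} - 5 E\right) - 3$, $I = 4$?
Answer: $464$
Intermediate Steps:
$d{\left(E \right)} = -3 + E^{2} - 5 E$
$b{\left(x,h \right)} = 0$ ($b{\left(x,h \right)} = 3 - \left(-3 + \left(-1\right)^{2} - -5\right) = 3 - \left(-3 + 1 + 5\right) = 3 - 3 = 0$)
$\left(0 + 4\right) I \left(29 + b{\left(-4,-2 \right)}\right) = \left(0 + 4\right) 4 \left(29 + 0\right) = 4 \cdot 4 \cdot 29 = 16 \cdot 29 = 464$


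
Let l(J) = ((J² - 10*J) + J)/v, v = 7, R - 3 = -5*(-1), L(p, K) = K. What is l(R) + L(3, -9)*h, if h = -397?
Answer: 25003/7 ≈ 3571.9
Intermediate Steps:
R = 8 (R = 3 - 5*(-1) = 3 + 5 = 8)
l(J) = -9*J/7 + J²/7 (l(J) = ((J² - 10*J) + J)/7 = (J² - 9*J)*(⅐) = -9*J/7 + J²/7)
l(R) + L(3, -9)*h = (⅐)*8*(-9 + 8) - 9*(-397) = (⅐)*8*(-1) + 3573 = -8/7 + 3573 = 25003/7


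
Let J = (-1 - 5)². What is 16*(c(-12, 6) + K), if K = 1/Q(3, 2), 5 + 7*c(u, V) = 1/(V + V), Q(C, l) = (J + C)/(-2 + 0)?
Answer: -3292/273 ≈ -12.059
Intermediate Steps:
J = 36 (J = (-6)² = 36)
Q(C, l) = -18 - C/2 (Q(C, l) = (36 + C)/(-2 + 0) = (36 + C)/(-2) = (36 + C)*(-½) = -18 - C/2)
c(u, V) = -5/7 + 1/(14*V) (c(u, V) = -5/7 + 1/(7*(V + V)) = -5/7 + 1/(7*((2*V))) = -5/7 + (1/(2*V))/7 = -5/7 + 1/(14*V))
K = -2/39 (K = 1/(-18 - ½*3) = 1/(-18 - 3/2) = 1/(-39/2) = -2/39 ≈ -0.051282)
16*(c(-12, 6) + K) = 16*((1/14)*(1 - 10*6)/6 - 2/39) = 16*((1/14)*(⅙)*(1 - 60) - 2/39) = 16*((1/14)*(⅙)*(-59) - 2/39) = 16*(-59/84 - 2/39) = 16*(-823/1092) = -3292/273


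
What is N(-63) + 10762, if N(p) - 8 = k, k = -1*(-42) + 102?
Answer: 10914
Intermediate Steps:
k = 144 (k = 42 + 102 = 144)
N(p) = 152 (N(p) = 8 + 144 = 152)
N(-63) + 10762 = 152 + 10762 = 10914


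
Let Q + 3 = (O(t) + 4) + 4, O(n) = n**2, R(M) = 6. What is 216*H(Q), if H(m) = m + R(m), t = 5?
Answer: 7776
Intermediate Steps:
Q = 30 (Q = -3 + ((5**2 + 4) + 4) = -3 + ((25 + 4) + 4) = -3 + (29 + 4) = -3 + 33 = 30)
H(m) = 6 + m (H(m) = m + 6 = 6 + m)
216*H(Q) = 216*(6 + 30) = 216*36 = 7776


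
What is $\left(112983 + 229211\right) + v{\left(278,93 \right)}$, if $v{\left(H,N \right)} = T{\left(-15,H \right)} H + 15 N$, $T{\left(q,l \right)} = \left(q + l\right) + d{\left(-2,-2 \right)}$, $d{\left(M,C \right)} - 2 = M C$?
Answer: $418371$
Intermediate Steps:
$d{\left(M,C \right)} = 2 + C M$ ($d{\left(M,C \right)} = 2 + M C = 2 + C M$)
$T{\left(q,l \right)} = 6 + l + q$ ($T{\left(q,l \right)} = \left(q + l\right) + \left(2 - -4\right) = \left(l + q\right) + \left(2 + 4\right) = \left(l + q\right) + 6 = 6 + l + q$)
$v{\left(H,N \right)} = 15 N + H \left(-9 + H\right)$ ($v{\left(H,N \right)} = \left(6 + H - 15\right) H + 15 N = \left(-9 + H\right) H + 15 N = H \left(-9 + H\right) + 15 N = 15 N + H \left(-9 + H\right)$)
$\left(112983 + 229211\right) + v{\left(278,93 \right)} = \left(112983 + 229211\right) + \left(15 \cdot 93 + 278 \left(-9 + 278\right)\right) = 342194 + \left(1395 + 278 \cdot 269\right) = 342194 + \left(1395 + 74782\right) = 342194 + 76177 = 418371$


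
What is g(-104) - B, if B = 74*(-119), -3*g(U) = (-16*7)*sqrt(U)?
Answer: 8806 + 224*I*sqrt(26)/3 ≈ 8806.0 + 380.73*I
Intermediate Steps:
g(U) = 112*sqrt(U)/3 (g(U) = -(-16*7)*sqrt(U)/3 = -(-112)*sqrt(U)/3 = 112*sqrt(U)/3)
B = -8806
g(-104) - B = 112*sqrt(-104)/3 - 1*(-8806) = 112*(2*I*sqrt(26))/3 + 8806 = 224*I*sqrt(26)/3 + 8806 = 8806 + 224*I*sqrt(26)/3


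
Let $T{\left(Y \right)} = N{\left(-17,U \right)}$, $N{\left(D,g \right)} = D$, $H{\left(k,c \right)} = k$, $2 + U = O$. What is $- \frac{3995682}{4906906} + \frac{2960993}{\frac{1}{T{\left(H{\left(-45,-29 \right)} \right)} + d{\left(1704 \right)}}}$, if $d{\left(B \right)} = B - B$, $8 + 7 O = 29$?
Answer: $- \frac{123499173697934}{2453453} \approx -5.0337 \cdot 10^{7}$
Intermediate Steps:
$O = 3$ ($O = - \frac{8}{7} + \frac{1}{7} \cdot 29 = - \frac{8}{7} + \frac{29}{7} = 3$)
$U = 1$ ($U = -2 + 3 = 1$)
$T{\left(Y \right)} = -17$
$d{\left(B \right)} = 0$
$- \frac{3995682}{4906906} + \frac{2960993}{\frac{1}{T{\left(H{\left(-45,-29 \right)} \right)} + d{\left(1704 \right)}}} = - \frac{3995682}{4906906} + \frac{2960993}{\frac{1}{-17 + 0}} = \left(-3995682\right) \frac{1}{4906906} + \frac{2960993}{\frac{1}{-17}} = - \frac{1997841}{2453453} + \frac{2960993}{- \frac{1}{17}} = - \frac{1997841}{2453453} + 2960993 \left(-17\right) = - \frac{1997841}{2453453} - 50336881 = - \frac{123499173697934}{2453453}$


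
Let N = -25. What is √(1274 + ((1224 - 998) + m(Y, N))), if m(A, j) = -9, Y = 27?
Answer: √1491 ≈ 38.613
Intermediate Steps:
√(1274 + ((1224 - 998) + m(Y, N))) = √(1274 + ((1224 - 998) - 9)) = √(1274 + (226 - 9)) = √(1274 + 217) = √1491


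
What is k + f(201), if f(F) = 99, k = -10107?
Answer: -10008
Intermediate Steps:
k + f(201) = -10107 + 99 = -10008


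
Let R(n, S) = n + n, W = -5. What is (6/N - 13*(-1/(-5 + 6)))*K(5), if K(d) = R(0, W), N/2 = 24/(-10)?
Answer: 0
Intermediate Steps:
R(n, S) = 2*n
N = -24/5 (N = 2*(24/(-10)) = 2*(24*(-⅒)) = 2*(-12/5) = -24/5 ≈ -4.8000)
K(d) = 0 (K(d) = 2*0 = 0)
(6/N - 13*(-1/(-5 + 6)))*K(5) = (6/(-24/5) - 13*(-1/(-5 + 6)))*0 = (6*(-5/24) - 13/((-1*1)))*0 = (-5/4 - 13/(-1))*0 = (-5/4 - 13*(-1))*0 = (-5/4 + 13)*0 = (47/4)*0 = 0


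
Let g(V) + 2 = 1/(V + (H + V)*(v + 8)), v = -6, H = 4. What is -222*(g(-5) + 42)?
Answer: -61938/7 ≈ -8848.3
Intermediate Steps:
g(V) = -2 + 1/(8 + 3*V) (g(V) = -2 + 1/(V + (4 + V)*(-6 + 8)) = -2 + 1/(V + (4 + V)*2) = -2 + 1/(V + (8 + 2*V)) = -2 + 1/(8 + 3*V))
-222*(g(-5) + 42) = -222*(3*(-5 - 2*(-5))/(8 + 3*(-5)) + 42) = -222*(3*(-5 + 10)/(8 - 15) + 42) = -222*(3*5/(-7) + 42) = -222*(3*(-1/7)*5 + 42) = -222*(-15/7 + 42) = -222*279/7 = -61938/7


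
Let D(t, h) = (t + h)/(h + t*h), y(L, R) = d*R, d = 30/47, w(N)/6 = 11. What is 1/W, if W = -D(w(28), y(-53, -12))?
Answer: 4020/457 ≈ 8.7965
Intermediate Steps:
w(N) = 66 (w(N) = 6*11 = 66)
d = 30/47 (d = 30*(1/47) = 30/47 ≈ 0.63830)
y(L, R) = 30*R/47
D(t, h) = (h + t)/(h + h*t)
W = 457/4020 (W = -((30/47)*(-12) + 66)/(((30/47)*(-12))*(1 + 66)) = -(-360/47 + 66)/((-360/47)*67) = -(-47)*2742/(360*67*47) = -1*(-457/4020) = 457/4020 ≈ 0.11368)
1/W = 1/(457/4020) = 4020/457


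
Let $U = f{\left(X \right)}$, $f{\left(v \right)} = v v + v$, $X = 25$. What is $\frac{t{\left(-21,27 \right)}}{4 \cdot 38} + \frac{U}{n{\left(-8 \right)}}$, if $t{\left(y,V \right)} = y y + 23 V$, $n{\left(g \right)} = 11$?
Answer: $\frac{55241}{836} \approx 66.078$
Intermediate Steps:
$t{\left(y,V \right)} = y^{2} + 23 V$
$f{\left(v \right)} = v + v^{2}$ ($f{\left(v \right)} = v^{2} + v = v + v^{2}$)
$U = 650$ ($U = 25 \left(1 + 25\right) = 25 \cdot 26 = 650$)
$\frac{t{\left(-21,27 \right)}}{4 \cdot 38} + \frac{U}{n{\left(-8 \right)}} = \frac{\left(-21\right)^{2} + 23 \cdot 27}{4 \cdot 38} + \frac{650}{11} = \frac{441 + 621}{152} + 650 \cdot \frac{1}{11} = 1062 \cdot \frac{1}{152} + \frac{650}{11} = \frac{531}{76} + \frac{650}{11} = \frac{55241}{836}$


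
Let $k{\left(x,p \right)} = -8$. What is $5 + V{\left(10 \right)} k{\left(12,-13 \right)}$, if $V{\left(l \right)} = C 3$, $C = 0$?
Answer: $5$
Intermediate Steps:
$V{\left(l \right)} = 0$ ($V{\left(l \right)} = 0 \cdot 3 = 0$)
$5 + V{\left(10 \right)} k{\left(12,-13 \right)} = 5 + 0 \left(-8\right) = 5 + 0 = 5$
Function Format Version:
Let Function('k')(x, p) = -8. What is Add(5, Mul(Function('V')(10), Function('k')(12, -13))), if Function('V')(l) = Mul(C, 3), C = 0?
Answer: 5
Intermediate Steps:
Function('V')(l) = 0 (Function('V')(l) = Mul(0, 3) = 0)
Add(5, Mul(Function('V')(10), Function('k')(12, -13))) = Add(5, Mul(0, -8)) = Add(5, 0) = 5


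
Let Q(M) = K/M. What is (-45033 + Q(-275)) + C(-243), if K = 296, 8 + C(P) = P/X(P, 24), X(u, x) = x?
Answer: -99114843/2200 ≈ -45052.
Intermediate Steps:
C(P) = -8 + P/24
Q(M) = 296/M
(-45033 + Q(-275)) + C(-243) = (-45033 + 296/(-275)) + (-8 + (1/24)*(-243)) = (-45033 + 296*(-1/275)) + (-8 - 81/8) = (-45033 - 296/275) - 145/8 = -12384371/275 - 145/8 = -99114843/2200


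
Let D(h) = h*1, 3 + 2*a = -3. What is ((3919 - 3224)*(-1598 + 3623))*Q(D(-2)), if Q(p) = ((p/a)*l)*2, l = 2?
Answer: 3753000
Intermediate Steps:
a = -3 (a = -3/2 + (½)*(-3) = -3/2 - 3/2 = -3)
D(h) = h
Q(p) = -4*p/3 (Q(p) = ((p/(-3))*2)*2 = ((p*(-⅓))*2)*2 = (-p/3*2)*2 = -2*p/3*2 = -4*p/3)
((3919 - 3224)*(-1598 + 3623))*Q(D(-2)) = ((3919 - 3224)*(-1598 + 3623))*(-4/3*(-2)) = (695*2025)*(8/3) = 1407375*(8/3) = 3753000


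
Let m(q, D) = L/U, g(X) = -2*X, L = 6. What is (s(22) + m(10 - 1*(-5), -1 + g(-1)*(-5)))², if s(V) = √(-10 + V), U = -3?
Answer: 16 - 8*√3 ≈ 2.1436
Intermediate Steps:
m(q, D) = -2 (m(q, D) = 6/(-3) = 6*(-⅓) = -2)
(s(22) + m(10 - 1*(-5), -1 + g(-1)*(-5)))² = (√(-10 + 22) - 2)² = (√12 - 2)² = (2*√3 - 2)² = (-2 + 2*√3)²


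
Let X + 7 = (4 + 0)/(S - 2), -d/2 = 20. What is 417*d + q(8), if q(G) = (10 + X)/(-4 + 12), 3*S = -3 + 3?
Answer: -133439/8 ≈ -16680.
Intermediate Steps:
d = -40 (d = -2*20 = -40)
S = 0 (S = (-3 + 3)/3 = (⅓)*0 = 0)
X = -9 (X = -7 + (4 + 0)/(0 - 2) = -7 + 4/(-2) = -7 + 4*(-½) = -7 - 2 = -9)
q(G) = ⅛ (q(G) = (10 - 9)/(-4 + 12) = 1/8 = 1*(⅛) = ⅛)
417*d + q(8) = 417*(-40) + ⅛ = -16680 + ⅛ = -133439/8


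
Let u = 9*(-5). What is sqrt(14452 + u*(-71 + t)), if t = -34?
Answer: sqrt(19177) ≈ 138.48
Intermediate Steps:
u = -45
sqrt(14452 + u*(-71 + t)) = sqrt(14452 - 45*(-71 - 34)) = sqrt(14452 - 45*(-105)) = sqrt(14452 + 4725) = sqrt(19177)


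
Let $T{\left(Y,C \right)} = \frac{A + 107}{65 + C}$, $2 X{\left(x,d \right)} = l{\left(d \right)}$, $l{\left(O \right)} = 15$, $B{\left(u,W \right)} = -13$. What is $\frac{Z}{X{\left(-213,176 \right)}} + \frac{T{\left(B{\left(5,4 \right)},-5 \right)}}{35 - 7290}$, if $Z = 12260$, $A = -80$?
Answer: $\frac{711570373}{435300} \approx 1634.7$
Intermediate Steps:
$X{\left(x,d \right)} = \frac{15}{2}$ ($X{\left(x,d \right)} = \frac{1}{2} \cdot 15 = \frac{15}{2}$)
$T{\left(Y,C \right)} = \frac{27}{65 + C}$ ($T{\left(Y,C \right)} = \frac{-80 + 107}{65 + C} = \frac{27}{65 + C}$)
$\frac{Z}{X{\left(-213,176 \right)}} + \frac{T{\left(B{\left(5,4 \right)},-5 \right)}}{35 - 7290} = \frac{12260}{\frac{15}{2}} + \frac{27 \frac{1}{65 - 5}}{35 - 7290} = 12260 \cdot \frac{2}{15} + \frac{27 \cdot \frac{1}{60}}{35 - 7290} = \frac{4904}{3} + \frac{27 \cdot \frac{1}{60}}{-7255} = \frac{4904}{3} + \frac{9}{20} \left(- \frac{1}{7255}\right) = \frac{4904}{3} - \frac{9}{145100} = \frac{711570373}{435300}$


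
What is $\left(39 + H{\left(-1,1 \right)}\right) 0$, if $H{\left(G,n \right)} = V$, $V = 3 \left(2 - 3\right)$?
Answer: $0$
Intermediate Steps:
$V = -3$ ($V = 3 \left(-1\right) = -3$)
$H{\left(G,n \right)} = -3$
$\left(39 + H{\left(-1,1 \right)}\right) 0 = \left(39 - 3\right) 0 = 36 \cdot 0 = 0$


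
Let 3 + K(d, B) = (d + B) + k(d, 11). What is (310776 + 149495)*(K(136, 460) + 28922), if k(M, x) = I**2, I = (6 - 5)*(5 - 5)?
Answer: 13584898565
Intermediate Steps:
I = 0 (I = 1*0 = 0)
k(M, x) = 0 (k(M, x) = 0**2 = 0)
K(d, B) = -3 + B + d (K(d, B) = -3 + ((d + B) + 0) = -3 + ((B + d) + 0) = -3 + (B + d) = -3 + B + d)
(310776 + 149495)*(K(136, 460) + 28922) = (310776 + 149495)*((-3 + 460 + 136) + 28922) = 460271*(593 + 28922) = 460271*29515 = 13584898565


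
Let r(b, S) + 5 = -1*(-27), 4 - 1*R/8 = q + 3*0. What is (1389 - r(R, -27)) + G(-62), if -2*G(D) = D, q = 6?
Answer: 1398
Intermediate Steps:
G(D) = -D/2
R = -16 (R = 32 - 8*(6 + 3*0) = 32 - 8*(6 + 0) = 32 - 8*6 = 32 - 48 = -16)
r(b, S) = 22 (r(b, S) = -5 - 1*(-27) = -5 + 27 = 22)
(1389 - r(R, -27)) + G(-62) = (1389 - 1*22) - ½*(-62) = (1389 - 22) + 31 = 1367 + 31 = 1398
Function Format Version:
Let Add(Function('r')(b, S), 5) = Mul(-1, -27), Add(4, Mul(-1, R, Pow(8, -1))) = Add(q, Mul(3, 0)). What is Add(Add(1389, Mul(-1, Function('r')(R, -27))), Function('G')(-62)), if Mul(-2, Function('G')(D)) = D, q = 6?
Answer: 1398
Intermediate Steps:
Function('G')(D) = Mul(Rational(-1, 2), D)
R = -16 (R = Add(32, Mul(-8, Add(6, Mul(3, 0)))) = Add(32, Mul(-8, Add(6, 0))) = Add(32, Mul(-8, 6)) = Add(32, -48) = -16)
Function('r')(b, S) = 22 (Function('r')(b, S) = Add(-5, Mul(-1, -27)) = Add(-5, 27) = 22)
Add(Add(1389, Mul(-1, Function('r')(R, -27))), Function('G')(-62)) = Add(Add(1389, Mul(-1, 22)), Mul(Rational(-1, 2), -62)) = Add(Add(1389, -22), 31) = Add(1367, 31) = 1398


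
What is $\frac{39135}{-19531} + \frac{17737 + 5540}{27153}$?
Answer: $- \frac{202669856}{176775081} \approx -1.1465$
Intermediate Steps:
$\frac{39135}{-19531} + \frac{17737 + 5540}{27153} = 39135 \left(- \frac{1}{19531}\right) + 23277 \cdot \frac{1}{27153} = - \frac{39135}{19531} + \frac{7759}{9051} = - \frac{202669856}{176775081}$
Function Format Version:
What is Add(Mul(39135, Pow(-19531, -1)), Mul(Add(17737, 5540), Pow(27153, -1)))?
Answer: Rational(-202669856, 176775081) ≈ -1.1465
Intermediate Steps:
Add(Mul(39135, Pow(-19531, -1)), Mul(Add(17737, 5540), Pow(27153, -1))) = Add(Mul(39135, Rational(-1, 19531)), Mul(23277, Rational(1, 27153))) = Add(Rational(-39135, 19531), Rational(7759, 9051)) = Rational(-202669856, 176775081)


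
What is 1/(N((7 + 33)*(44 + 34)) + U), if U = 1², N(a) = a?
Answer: 1/3121 ≈ 0.00032041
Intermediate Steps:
U = 1
1/(N((7 + 33)*(44 + 34)) + U) = 1/((7 + 33)*(44 + 34) + 1) = 1/(40*78 + 1) = 1/(3120 + 1) = 1/3121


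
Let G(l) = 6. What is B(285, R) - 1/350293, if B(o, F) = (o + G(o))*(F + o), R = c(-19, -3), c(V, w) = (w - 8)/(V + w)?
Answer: 58205035171/700586 ≈ 83081.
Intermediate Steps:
c(V, w) = (-8 + w)/(V + w)
R = ½ (R = (-8 - 3)/(-19 - 3) = -11/(-22) = -1/22*(-11) = ½ ≈ 0.50000)
B(o, F) = (6 + o)*(F + o) (B(o, F) = (o + 6)*(F + o) = (6 + o)*(F + o))
B(285, R) - 1/350293 = (285² + 6*(½) + 6*285 + (½)*285) - 1/350293 = (81225 + 3 + 1710 + 285/2) - 1*1/350293 = 166161/2 - 1/350293 = 58205035171/700586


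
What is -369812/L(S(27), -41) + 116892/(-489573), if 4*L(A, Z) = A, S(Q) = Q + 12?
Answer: -80467159988/2121483 ≈ -37930.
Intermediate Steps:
S(Q) = 12 + Q
L(A, Z) = A/4
-369812/L(S(27), -41) + 116892/(-489573) = -369812*4/(12 + 27) + 116892/(-489573) = -369812/((¼)*39) + 116892*(-1/489573) = -369812/39/4 - 12988/54397 = -369812*4/39 - 12988/54397 = -1479248/39 - 12988/54397 = -80467159988/2121483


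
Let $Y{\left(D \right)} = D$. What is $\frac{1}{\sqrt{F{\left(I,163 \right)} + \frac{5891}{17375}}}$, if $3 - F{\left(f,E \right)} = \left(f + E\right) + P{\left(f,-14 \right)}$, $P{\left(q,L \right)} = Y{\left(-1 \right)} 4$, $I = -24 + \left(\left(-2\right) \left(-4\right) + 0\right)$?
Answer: $- \frac{5 i \sqrt{1686493255}}{2426609} \approx - 0.084618 i$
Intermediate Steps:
$I = -16$ ($I = -24 + \left(8 + 0\right) = -24 + 8 = -16$)
$P{\left(q,L \right)} = -4$ ($P{\left(q,L \right)} = \left(-1\right) 4 = -4$)
$F{\left(f,E \right)} = 7 - E - f$ ($F{\left(f,E \right)} = 3 - \left(\left(f + E\right) - 4\right) = 3 - \left(\left(E + f\right) - 4\right) = 3 - \left(-4 + E + f\right) = 7 - E - f$)
$\frac{1}{\sqrt{F{\left(I,163 \right)} + \frac{5891}{17375}}} = \frac{1}{\sqrt{\left(7 - 163 - -16\right) + \frac{5891}{17375}}} = \frac{1}{\sqrt{\left(7 - 163 + 16\right) + 5891 \cdot \frac{1}{17375}}} = \frac{1}{\sqrt{-140 + \frac{5891}{17375}}} = \frac{1}{\sqrt{- \frac{2426609}{17375}}} = \frac{1}{\frac{1}{3475} i \sqrt{1686493255}} = - \frac{5 i \sqrt{1686493255}}{2426609}$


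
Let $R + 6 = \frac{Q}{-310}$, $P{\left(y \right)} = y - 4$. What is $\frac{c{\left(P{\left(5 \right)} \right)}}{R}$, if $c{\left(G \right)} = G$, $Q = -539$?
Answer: $- \frac{310}{1321} \approx -0.23467$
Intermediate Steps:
$P{\left(y \right)} = -4 + y$
$R = - \frac{1321}{310}$ ($R = -6 - \frac{539}{-310} = -6 - - \frac{539}{310} = -6 + \frac{539}{310} = - \frac{1321}{310} \approx -4.2613$)
$\frac{c{\left(P{\left(5 \right)} \right)}}{R} = \frac{-4 + 5}{- \frac{1321}{310}} = 1 \left(- \frac{310}{1321}\right) = - \frac{310}{1321}$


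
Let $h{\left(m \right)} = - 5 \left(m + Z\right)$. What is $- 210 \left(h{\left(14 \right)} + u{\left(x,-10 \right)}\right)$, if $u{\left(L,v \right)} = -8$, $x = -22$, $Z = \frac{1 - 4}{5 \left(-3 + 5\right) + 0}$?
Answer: $16065$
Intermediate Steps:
$Z = - \frac{3}{10}$ ($Z = - \frac{3}{5 \cdot 2 + 0} = - \frac{3}{10 + 0} = - \frac{3}{10} \approx -0.3$)
$h{\left(m \right)} = \frac{3}{2} - 5 m$ ($h{\left(m \right)} = - 5 \left(m - \frac{3}{10}\right) = - 5 \left(- \frac{3}{10} + m\right) = \frac{3}{2} - 5 m$)
$- 210 \left(h{\left(14 \right)} + u{\left(x,-10 \right)}\right) = - 210 \left(\left(\frac{3}{2} - 70\right) - 8\right) = - 210 \left(- \frac{137}{2} - 8\right) = \left(-210\right) \left(- \frac{153}{2}\right) = 16065$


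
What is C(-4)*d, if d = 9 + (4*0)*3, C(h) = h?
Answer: -36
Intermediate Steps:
d = 9 (d = 9 + 0*3 = 9 + 0 = 9)
C(-4)*d = -4*9 = -36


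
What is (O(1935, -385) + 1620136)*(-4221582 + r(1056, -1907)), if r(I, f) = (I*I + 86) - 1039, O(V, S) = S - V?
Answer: -5027199820584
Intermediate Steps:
r(I, f) = -953 + I**2 (r(I, f) = (I**2 + 86) - 1039 = (86 + I**2) - 1039 = -953 + I**2)
(O(1935, -385) + 1620136)*(-4221582 + r(1056, -1907)) = ((-385 - 1*1935) + 1620136)*(-4221582 + (-953 + 1056**2)) = ((-385 - 1935) + 1620136)*(-4221582 + (-953 + 1115136)) = (-2320 + 1620136)*(-4221582 + 1114183) = 1617816*(-3107399) = -5027199820584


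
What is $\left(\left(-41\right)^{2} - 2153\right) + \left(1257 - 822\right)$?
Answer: $-37$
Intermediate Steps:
$\left(\left(-41\right)^{2} - 2153\right) + \left(1257 - 822\right) = \left(1681 - 2153\right) + 435 = -472 + 435 = -37$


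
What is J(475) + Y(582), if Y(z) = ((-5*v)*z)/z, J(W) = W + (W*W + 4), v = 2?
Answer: 226094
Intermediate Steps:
J(W) = 4 + W + W**2 (J(W) = W + (W**2 + 4) = W + (4 + W**2) = 4 + W + W**2)
Y(z) = -10 (Y(z) = ((-5*2)*z)/z = (-10*z)/z = -10)
J(475) + Y(582) = (4 + 475 + 475**2) - 10 = (4 + 475 + 225625) - 10 = 226104 - 10 = 226094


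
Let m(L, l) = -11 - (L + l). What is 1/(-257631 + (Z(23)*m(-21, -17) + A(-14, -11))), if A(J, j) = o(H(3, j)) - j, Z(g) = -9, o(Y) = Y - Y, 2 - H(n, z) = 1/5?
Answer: -1/257863 ≈ -3.8780e-6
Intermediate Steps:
H(n, z) = 9/5 (H(n, z) = 2 - 1/5 = 2 - 1*⅕ = 2 - ⅕ = 9/5)
o(Y) = 0
A(J, j) = -j (A(J, j) = 0 - j = -j)
m(L, l) = -11 - L - l (m(L, l) = -11 + (-L - l) = -11 - L - l)
1/(-257631 + (Z(23)*m(-21, -17) + A(-14, -11))) = 1/(-257631 + (-9*(-11 - 1*(-21) - 1*(-17)) - 1*(-11))) = 1/(-257631 + (-9*(-11 + 21 + 17) + 11)) = 1/(-257631 + (-9*27 + 11)) = 1/(-257631 + (-243 + 11)) = 1/(-257631 - 232) = 1/(-257863) = -1/257863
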